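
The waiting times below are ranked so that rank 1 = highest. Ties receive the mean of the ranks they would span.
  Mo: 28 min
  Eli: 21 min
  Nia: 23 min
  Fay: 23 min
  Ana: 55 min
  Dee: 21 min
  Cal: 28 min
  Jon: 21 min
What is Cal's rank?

2.5

Sorted (descending): 55, 28, 28, 23, 23, 21, 21, 21
The 2 values of 28 occupy positions 2–3 → average rank (2+3)/2 = 2.5.
The 2 values of 23 occupy positions 4–5 → average rank (4+5)/2 = 4.5.
The 3 values of 21 occupy positions 6–8 → average rank 7.
Cal has value 28 min → rank 2.5.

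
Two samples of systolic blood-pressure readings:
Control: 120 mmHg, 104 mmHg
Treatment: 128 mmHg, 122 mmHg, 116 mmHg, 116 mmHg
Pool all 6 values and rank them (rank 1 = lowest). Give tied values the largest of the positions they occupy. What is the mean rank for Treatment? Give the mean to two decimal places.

4.25

Sorted (ascending): 104, 116, 116, 120, 122, 128
The 2 values of 116 occupy positions 2–3 → each gets rank 3.
Treatment values → pooled ranks: 128→6, 122→5, 116→3, 116→3
Mean rank = (6 + 5 + 3 + 3) / 4 = 4.25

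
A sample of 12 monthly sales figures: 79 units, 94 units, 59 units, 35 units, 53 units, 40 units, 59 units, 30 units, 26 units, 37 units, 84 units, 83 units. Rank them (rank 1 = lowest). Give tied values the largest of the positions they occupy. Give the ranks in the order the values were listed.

Sorted (ascending): 26, 30, 35, 37, 40, 53, 59, 59, 79, 83, 84, 94
The 2 values of 59 occupy positions 7–8 → each gets rank 8.

9, 12, 8, 3, 6, 5, 8, 2, 1, 4, 11, 10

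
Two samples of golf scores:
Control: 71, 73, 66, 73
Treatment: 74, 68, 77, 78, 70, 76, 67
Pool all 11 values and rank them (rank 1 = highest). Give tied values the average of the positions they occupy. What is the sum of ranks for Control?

29

Sorted (descending): 78, 77, 76, 74, 73, 73, 71, 70, 68, 67, 66
The 2 values of 73 occupy positions 5–6 → average rank (5+6)/2 = 5.5.
Control values → pooled ranks: 71→7, 73→5.5, 66→11, 73→5.5
Rank sum = 7 + 5.5 + 11 + 5.5 = 29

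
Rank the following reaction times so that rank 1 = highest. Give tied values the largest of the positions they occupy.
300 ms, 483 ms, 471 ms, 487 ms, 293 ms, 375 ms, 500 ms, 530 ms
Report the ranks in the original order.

7, 4, 5, 3, 8, 6, 2, 1

Sorted (descending): 530, 500, 487, 483, 471, 375, 300, 293
No ties — each value takes its position as its rank.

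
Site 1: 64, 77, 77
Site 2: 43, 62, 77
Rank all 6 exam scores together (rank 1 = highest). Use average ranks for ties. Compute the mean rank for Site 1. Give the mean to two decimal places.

Sorted (descending): 77, 77, 77, 64, 62, 43
The 3 values of 77 occupy positions 1–3 → average rank 2.
Site 1 values → pooled ranks: 64→4, 77→2, 77→2
Mean rank = (4 + 2 + 2) / 3 = 2.67

2.67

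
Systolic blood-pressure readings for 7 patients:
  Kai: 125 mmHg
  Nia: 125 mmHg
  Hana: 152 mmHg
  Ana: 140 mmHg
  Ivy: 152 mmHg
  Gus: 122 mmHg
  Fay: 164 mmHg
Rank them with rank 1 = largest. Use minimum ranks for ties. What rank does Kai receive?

Sorted (descending): 164, 152, 152, 140, 125, 125, 122
The 2 values of 152 occupy positions 2–3 → each gets rank 2.
The 2 values of 125 occupy positions 5–6 → each gets rank 5.
Kai has value 125 mmHg → rank 5.

5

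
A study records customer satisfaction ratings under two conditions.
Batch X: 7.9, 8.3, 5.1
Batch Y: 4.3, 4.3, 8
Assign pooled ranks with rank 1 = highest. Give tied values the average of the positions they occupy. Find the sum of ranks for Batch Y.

13

Sorted (descending): 8.3, 8, 7.9, 5.1, 4.3, 4.3
The 2 values of 4.3 occupy positions 5–6 → average rank (5+6)/2 = 5.5.
Batch Y values → pooled ranks: 4.3→5.5, 4.3→5.5, 8→2
Rank sum = 5.5 + 5.5 + 2 = 13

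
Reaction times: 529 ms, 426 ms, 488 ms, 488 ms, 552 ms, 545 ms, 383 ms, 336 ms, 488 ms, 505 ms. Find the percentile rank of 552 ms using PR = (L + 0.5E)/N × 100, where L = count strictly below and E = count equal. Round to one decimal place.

95.0

N = 10.
Strictly below 552: 9. Equal to 552: 1.
PR = (9 + 0.5·1)/10 × 100 = 95.0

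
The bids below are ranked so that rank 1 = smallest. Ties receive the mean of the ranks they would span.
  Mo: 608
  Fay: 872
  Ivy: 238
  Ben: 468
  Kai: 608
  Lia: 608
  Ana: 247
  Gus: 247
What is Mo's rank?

Sorted (ascending): 238, 247, 247, 468, 608, 608, 608, 872
The 2 values of 247 occupy positions 2–3 → average rank (2+3)/2 = 2.5.
The 3 values of 608 occupy positions 5–7 → average rank 6.
Mo has value 608 → rank 6.

6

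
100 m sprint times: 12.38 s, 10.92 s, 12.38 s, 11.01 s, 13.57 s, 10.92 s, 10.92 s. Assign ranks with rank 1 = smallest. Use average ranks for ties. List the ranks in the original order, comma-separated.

Sorted (ascending): 10.92, 10.92, 10.92, 11.01, 12.38, 12.38, 13.57
The 3 values of 10.92 occupy positions 1–3 → average rank 2.
The 2 values of 12.38 occupy positions 5–6 → average rank (5+6)/2 = 5.5.

5.5, 2, 5.5, 4, 7, 2, 2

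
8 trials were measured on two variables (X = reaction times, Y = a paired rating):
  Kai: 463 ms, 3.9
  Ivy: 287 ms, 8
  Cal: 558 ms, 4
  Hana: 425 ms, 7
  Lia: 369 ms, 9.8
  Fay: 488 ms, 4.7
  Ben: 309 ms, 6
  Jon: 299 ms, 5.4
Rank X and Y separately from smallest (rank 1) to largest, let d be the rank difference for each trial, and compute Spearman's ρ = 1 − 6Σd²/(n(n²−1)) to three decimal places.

Ranks of variable 1: 6, 1, 8, 5, 4, 7, 3, 2
Ranks of variable 2: 1, 7, 2, 6, 8, 3, 5, 4
d = r₁ − r₂: 5, -6, 6, -1, -4, 4, -2, -2
d²: 25, 36, 36, 1, 16, 16, 4, 4; Σd² = 138
ρ = 1 − 6·138/(8·63) = 1 − 828/504 = -0.643

-0.643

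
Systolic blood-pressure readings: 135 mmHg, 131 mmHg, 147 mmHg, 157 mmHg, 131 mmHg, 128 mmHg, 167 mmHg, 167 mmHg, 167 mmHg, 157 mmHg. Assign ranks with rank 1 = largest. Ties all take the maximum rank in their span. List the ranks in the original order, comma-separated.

Sorted (descending): 167, 167, 167, 157, 157, 147, 135, 131, 131, 128
The 3 values of 167 occupy positions 1–3 → each gets rank 3.
The 2 values of 157 occupy positions 4–5 → each gets rank 5.
The 2 values of 131 occupy positions 8–9 → each gets rank 9.

7, 9, 6, 5, 9, 10, 3, 3, 3, 5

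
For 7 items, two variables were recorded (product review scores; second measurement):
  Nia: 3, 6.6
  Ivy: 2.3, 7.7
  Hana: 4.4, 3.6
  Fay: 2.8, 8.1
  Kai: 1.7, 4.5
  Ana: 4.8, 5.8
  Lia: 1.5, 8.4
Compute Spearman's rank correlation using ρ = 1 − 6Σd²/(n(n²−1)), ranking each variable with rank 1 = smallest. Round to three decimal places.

-0.536

Ranks of variable 1: 5, 3, 6, 4, 2, 7, 1
Ranks of variable 2: 4, 5, 1, 6, 2, 3, 7
d = r₁ − r₂: 1, -2, 5, -2, 0, 4, -6
d²: 1, 4, 25, 4, 0, 16, 36; Σd² = 86
ρ = 1 − 6·86/(7·48) = 1 − 516/336 = -0.536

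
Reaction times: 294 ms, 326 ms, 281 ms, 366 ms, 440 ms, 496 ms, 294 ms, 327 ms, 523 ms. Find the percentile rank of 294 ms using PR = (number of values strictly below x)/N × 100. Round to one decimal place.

N = 9.
Strictly below 294: 1. Equal to 294: 2.
PR = 1/9 × 100 = 11.1

11.1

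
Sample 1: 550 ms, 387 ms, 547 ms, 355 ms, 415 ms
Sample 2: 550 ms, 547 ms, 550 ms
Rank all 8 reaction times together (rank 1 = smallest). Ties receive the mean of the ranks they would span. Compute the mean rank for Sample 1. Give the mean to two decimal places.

3.50

Sorted (ascending): 355, 387, 415, 547, 547, 550, 550, 550
The 2 values of 547 occupy positions 4–5 → average rank (4+5)/2 = 4.5.
The 3 values of 550 occupy positions 6–8 → average rank 7.
Sample 1 values → pooled ranks: 550→7, 387→2, 547→4.5, 355→1, 415→3
Mean rank = (7 + 2 + 4.5 + 1 + 3) / 5 = 3.50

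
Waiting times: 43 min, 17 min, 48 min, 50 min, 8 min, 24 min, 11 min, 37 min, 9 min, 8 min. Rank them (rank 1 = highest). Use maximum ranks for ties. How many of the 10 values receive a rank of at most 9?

Sorted (descending): 50, 48, 43, 37, 24, 17, 11, 9, 8, 8
The 2 values of 8 occupy positions 9–10 → each gets rank 10.
Ranks ≤ 9: {1, 2, 3, 4, 5, 6, 7, 8} → 8 values.

8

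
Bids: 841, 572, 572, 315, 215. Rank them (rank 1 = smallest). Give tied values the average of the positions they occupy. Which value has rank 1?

Sorted (ascending): 215, 315, 572, 572, 841
The 2 values of 572 occupy positions 3–4 → average rank (3+4)/2 = 3.5.
Rank 1 → value 215.

215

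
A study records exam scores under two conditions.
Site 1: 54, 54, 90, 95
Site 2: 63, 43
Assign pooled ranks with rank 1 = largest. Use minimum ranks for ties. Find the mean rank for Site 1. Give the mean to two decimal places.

Sorted (descending): 95, 90, 63, 54, 54, 43
The 2 values of 54 occupy positions 4–5 → each gets rank 4.
Site 1 values → pooled ranks: 54→4, 54→4, 90→2, 95→1
Mean rank = (4 + 4 + 2 + 1) / 4 = 2.75

2.75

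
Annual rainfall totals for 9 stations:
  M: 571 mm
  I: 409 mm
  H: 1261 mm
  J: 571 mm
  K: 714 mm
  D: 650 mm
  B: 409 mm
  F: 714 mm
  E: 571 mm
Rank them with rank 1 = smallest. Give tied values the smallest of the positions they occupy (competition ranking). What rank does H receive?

Sorted (ascending): 409, 409, 571, 571, 571, 650, 714, 714, 1261
The 2 values of 409 occupy positions 1–2 → each gets rank 1.
The 3 values of 571 occupy positions 3–5 → each gets rank 3.
The 2 values of 714 occupy positions 7–8 → each gets rank 7.
H has value 1261 mm → rank 9.

9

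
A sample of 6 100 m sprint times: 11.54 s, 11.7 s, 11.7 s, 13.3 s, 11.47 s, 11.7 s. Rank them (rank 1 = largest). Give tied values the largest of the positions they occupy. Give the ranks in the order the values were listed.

5, 4, 4, 1, 6, 4

Sorted (descending): 13.3, 11.7, 11.7, 11.7, 11.54, 11.47
The 3 values of 11.7 occupy positions 2–4 → each gets rank 4.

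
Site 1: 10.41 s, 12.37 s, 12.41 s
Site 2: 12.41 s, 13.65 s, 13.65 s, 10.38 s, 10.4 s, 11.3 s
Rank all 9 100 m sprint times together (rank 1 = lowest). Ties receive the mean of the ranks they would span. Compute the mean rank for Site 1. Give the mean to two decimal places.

4.83

Sorted (ascending): 10.38, 10.4, 10.41, 11.3, 12.37, 12.41, 12.41, 13.65, 13.65
The 2 values of 12.41 occupy positions 6–7 → average rank (6+7)/2 = 6.5.
The 2 values of 13.65 occupy positions 8–9 → average rank (8+9)/2 = 8.5.
Site 1 values → pooled ranks: 10.41→3, 12.37→5, 12.41→6.5
Mean rank = (3 + 5 + 6.5) / 3 = 4.83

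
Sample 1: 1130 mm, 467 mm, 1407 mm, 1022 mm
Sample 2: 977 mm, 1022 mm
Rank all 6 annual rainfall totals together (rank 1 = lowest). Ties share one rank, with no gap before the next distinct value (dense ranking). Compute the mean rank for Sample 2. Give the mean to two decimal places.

Sorted (ascending): 467, 977, 1022, 1022, 1130, 1407
The 2 values of 1022 share dense rank 3.
Remaining distinct values take the next consecutive integers.
Sample 2 values → pooled ranks: 977→2, 1022→3
Mean rank = (2 + 3) / 2 = 2.50

2.50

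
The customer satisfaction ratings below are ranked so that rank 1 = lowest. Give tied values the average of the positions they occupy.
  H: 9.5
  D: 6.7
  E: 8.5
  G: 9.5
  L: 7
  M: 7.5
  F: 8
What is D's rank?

1

Sorted (ascending): 6.7, 7, 7.5, 8, 8.5, 9.5, 9.5
The 2 values of 9.5 occupy positions 6–7 → average rank (6+7)/2 = 6.5.
D has value 6.7 → rank 1.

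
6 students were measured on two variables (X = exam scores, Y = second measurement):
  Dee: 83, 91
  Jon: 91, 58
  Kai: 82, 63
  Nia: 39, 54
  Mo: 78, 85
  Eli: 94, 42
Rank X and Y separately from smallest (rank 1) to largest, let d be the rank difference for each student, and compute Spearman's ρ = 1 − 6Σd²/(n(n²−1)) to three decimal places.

-0.257

Ranks of variable 1: 4, 5, 3, 1, 2, 6
Ranks of variable 2: 6, 3, 4, 2, 5, 1
d = r₁ − r₂: -2, 2, -1, -1, -3, 5
d²: 4, 4, 1, 1, 9, 25; Σd² = 44
ρ = 1 − 6·44/(6·35) = 1 − 264/210 = -0.257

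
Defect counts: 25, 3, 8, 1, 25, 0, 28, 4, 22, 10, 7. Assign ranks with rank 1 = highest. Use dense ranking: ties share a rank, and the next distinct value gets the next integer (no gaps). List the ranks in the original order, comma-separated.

Sorted (descending): 28, 25, 25, 22, 10, 8, 7, 4, 3, 1, 0
The 2 values of 25 share dense rank 2.
Remaining distinct values take the next consecutive integers.

2, 8, 5, 9, 2, 10, 1, 7, 3, 4, 6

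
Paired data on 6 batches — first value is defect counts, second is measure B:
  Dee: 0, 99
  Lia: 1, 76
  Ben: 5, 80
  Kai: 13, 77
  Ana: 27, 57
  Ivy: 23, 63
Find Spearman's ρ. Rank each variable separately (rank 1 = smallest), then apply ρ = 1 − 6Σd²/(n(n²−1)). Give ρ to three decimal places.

Ranks of variable 1: 1, 2, 3, 4, 6, 5
Ranks of variable 2: 6, 3, 5, 4, 1, 2
d = r₁ − r₂: -5, -1, -2, 0, 5, 3
d²: 25, 1, 4, 0, 25, 9; Σd² = 64
ρ = 1 − 6·64/(6·35) = 1 − 384/210 = -0.829

-0.829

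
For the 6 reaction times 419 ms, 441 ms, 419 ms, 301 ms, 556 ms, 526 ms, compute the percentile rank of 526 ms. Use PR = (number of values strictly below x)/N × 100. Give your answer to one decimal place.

N = 6.
Strictly below 526: 4. Equal to 526: 1.
PR = 4/6 × 100 = 66.7

66.7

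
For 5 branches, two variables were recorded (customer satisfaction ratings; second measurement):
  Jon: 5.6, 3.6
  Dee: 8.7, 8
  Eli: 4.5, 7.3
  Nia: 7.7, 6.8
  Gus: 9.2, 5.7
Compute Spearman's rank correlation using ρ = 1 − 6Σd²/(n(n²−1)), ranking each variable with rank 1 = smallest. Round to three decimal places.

0.000

Ranks of variable 1: 2, 4, 1, 3, 5
Ranks of variable 2: 1, 5, 4, 3, 2
d = r₁ − r₂: 1, -1, -3, 0, 3
d²: 1, 1, 9, 0, 9; Σd² = 20
ρ = 1 − 6·20/(5·24) = 1 − 120/120 = 0.000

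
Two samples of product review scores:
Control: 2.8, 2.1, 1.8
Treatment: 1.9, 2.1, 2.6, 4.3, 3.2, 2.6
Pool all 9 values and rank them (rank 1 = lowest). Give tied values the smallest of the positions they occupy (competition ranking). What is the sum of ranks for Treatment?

Sorted (ascending): 1.8, 1.9, 2.1, 2.1, 2.6, 2.6, 2.8, 3.2, 4.3
The 2 values of 2.1 occupy positions 3–4 → each gets rank 3.
The 2 values of 2.6 occupy positions 5–6 → each gets rank 5.
Treatment values → pooled ranks: 1.9→2, 2.1→3, 2.6→5, 4.3→9, 3.2→8, 2.6→5
Rank sum = 2 + 3 + 5 + 9 + 8 + 5 = 32

32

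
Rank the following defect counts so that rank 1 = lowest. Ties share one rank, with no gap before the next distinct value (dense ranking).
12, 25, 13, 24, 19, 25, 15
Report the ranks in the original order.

Sorted (ascending): 12, 13, 15, 19, 24, 25, 25
The 2 values of 25 share dense rank 6.
Remaining distinct values take the next consecutive integers.

1, 6, 2, 5, 4, 6, 3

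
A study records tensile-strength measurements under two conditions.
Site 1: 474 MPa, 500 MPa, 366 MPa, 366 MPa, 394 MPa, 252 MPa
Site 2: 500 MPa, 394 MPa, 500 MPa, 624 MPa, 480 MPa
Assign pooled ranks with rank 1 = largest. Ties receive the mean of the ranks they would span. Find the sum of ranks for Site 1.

Sorted (descending): 624, 500, 500, 500, 480, 474, 394, 394, 366, 366, 252
The 3 values of 500 occupy positions 2–4 → average rank 3.
The 2 values of 394 occupy positions 7–8 → average rank (7+8)/2 = 7.5.
The 2 values of 366 occupy positions 9–10 → average rank (9+10)/2 = 9.5.
Site 1 values → pooled ranks: 474→6, 500→3, 366→9.5, 366→9.5, 394→7.5, 252→11
Rank sum = 6 + 3 + 9.5 + 9.5 + 7.5 + 11 = 46.5

46.5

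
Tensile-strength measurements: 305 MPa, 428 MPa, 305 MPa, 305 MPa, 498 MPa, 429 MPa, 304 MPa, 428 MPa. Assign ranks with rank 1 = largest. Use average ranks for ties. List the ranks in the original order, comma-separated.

6, 3.5, 6, 6, 1, 2, 8, 3.5

Sorted (descending): 498, 429, 428, 428, 305, 305, 305, 304
The 2 values of 428 occupy positions 3–4 → average rank (3+4)/2 = 3.5.
The 3 values of 305 occupy positions 5–7 → average rank 6.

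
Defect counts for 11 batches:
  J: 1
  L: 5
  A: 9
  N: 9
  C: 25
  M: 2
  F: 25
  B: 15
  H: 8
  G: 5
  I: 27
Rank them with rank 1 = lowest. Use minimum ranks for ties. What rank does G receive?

Sorted (ascending): 1, 2, 5, 5, 8, 9, 9, 15, 25, 25, 27
The 2 values of 5 occupy positions 3–4 → each gets rank 3.
The 2 values of 9 occupy positions 6–7 → each gets rank 6.
The 2 values of 25 occupy positions 9–10 → each gets rank 9.
G has value 5 → rank 3.

3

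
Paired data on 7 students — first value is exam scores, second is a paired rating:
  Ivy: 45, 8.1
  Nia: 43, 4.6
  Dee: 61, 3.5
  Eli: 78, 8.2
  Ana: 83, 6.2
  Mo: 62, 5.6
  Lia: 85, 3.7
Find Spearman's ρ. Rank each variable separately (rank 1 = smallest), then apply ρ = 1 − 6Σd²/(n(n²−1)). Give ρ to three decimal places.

Ranks of variable 1: 2, 1, 3, 5, 6, 4, 7
Ranks of variable 2: 6, 3, 1, 7, 5, 4, 2
d = r₁ − r₂: -4, -2, 2, -2, 1, 0, 5
d²: 16, 4, 4, 4, 1, 0, 25; Σd² = 54
ρ = 1 − 6·54/(7·48) = 1 − 324/336 = 0.036

0.036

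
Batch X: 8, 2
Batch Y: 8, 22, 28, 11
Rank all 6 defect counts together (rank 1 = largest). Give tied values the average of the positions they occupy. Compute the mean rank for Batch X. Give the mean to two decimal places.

Sorted (descending): 28, 22, 11, 8, 8, 2
The 2 values of 8 occupy positions 4–5 → average rank (4+5)/2 = 4.5.
Batch X values → pooled ranks: 8→4.5, 2→6
Mean rank = (4.5 + 6) / 2 = 5.25

5.25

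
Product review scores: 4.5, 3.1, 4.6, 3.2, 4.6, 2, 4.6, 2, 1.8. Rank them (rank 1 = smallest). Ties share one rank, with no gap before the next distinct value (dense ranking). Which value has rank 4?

3.2

Sorted (ascending): 1.8, 2, 2, 3.1, 3.2, 4.5, 4.6, 4.6, 4.6
The 2 values of 2 share dense rank 2.
The 3 values of 4.6 share dense rank 6.
Remaining distinct values take the next consecutive integers.
Rank 4 → value 3.2.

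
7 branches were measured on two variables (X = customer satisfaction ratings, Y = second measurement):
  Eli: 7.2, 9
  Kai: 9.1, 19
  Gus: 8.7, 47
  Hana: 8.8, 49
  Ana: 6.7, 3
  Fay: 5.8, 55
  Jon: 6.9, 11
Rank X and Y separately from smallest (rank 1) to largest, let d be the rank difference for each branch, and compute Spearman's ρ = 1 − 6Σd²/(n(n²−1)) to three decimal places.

0.107

Ranks of variable 1: 4, 7, 5, 6, 2, 1, 3
Ranks of variable 2: 2, 4, 5, 6, 1, 7, 3
d = r₁ − r₂: 2, 3, 0, 0, 1, -6, 0
d²: 4, 9, 0, 0, 1, 36, 0; Σd² = 50
ρ = 1 − 6·50/(7·48) = 1 − 300/336 = 0.107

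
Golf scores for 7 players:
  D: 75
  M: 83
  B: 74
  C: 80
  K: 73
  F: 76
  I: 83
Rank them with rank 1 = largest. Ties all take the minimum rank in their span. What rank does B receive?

Sorted (descending): 83, 83, 80, 76, 75, 74, 73
The 2 values of 83 occupy positions 1–2 → each gets rank 1.
B has value 74 → rank 6.

6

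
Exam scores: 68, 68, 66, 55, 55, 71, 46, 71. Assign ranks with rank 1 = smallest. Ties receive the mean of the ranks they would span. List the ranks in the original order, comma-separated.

5.5, 5.5, 4, 2.5, 2.5, 7.5, 1, 7.5

Sorted (ascending): 46, 55, 55, 66, 68, 68, 71, 71
The 2 values of 55 occupy positions 2–3 → average rank (2+3)/2 = 2.5.
The 2 values of 68 occupy positions 5–6 → average rank (5+6)/2 = 5.5.
The 2 values of 71 occupy positions 7–8 → average rank (7+8)/2 = 7.5.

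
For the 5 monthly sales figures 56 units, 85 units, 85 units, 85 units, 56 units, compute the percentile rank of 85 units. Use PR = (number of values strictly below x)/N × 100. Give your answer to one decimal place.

40.0

N = 5.
Strictly below 85: 2. Equal to 85: 3.
PR = 2/5 × 100 = 40.0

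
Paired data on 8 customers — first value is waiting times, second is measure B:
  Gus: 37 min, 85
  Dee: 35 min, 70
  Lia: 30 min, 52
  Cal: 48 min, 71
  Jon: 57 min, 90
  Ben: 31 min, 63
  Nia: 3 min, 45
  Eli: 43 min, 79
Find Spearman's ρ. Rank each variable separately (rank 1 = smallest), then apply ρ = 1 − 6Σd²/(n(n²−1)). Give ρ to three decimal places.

Ranks of variable 1: 5, 4, 2, 7, 8, 3, 1, 6
Ranks of variable 2: 7, 4, 2, 5, 8, 3, 1, 6
d = r₁ − r₂: -2, 0, 0, 2, 0, 0, 0, 0
d²: 4, 0, 0, 4, 0, 0, 0, 0; Σd² = 8
ρ = 1 − 6·8/(8·63) = 1 − 48/504 = 0.905

0.905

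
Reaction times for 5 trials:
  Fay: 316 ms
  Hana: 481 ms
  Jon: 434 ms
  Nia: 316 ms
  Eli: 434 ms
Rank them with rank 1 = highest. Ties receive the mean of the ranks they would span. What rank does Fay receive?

Sorted (descending): 481, 434, 434, 316, 316
The 2 values of 434 occupy positions 2–3 → average rank (2+3)/2 = 2.5.
The 2 values of 316 occupy positions 4–5 → average rank (4+5)/2 = 4.5.
Fay has value 316 ms → rank 4.5.

4.5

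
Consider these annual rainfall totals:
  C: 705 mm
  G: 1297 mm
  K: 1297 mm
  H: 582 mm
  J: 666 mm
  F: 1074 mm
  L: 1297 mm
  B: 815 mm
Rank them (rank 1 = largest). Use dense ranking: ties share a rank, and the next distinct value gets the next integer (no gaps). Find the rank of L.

Sorted (descending): 1297, 1297, 1297, 1074, 815, 705, 666, 582
The 3 values of 1297 share dense rank 1.
Remaining distinct values take the next consecutive integers.
L has value 1297 mm → rank 1.

1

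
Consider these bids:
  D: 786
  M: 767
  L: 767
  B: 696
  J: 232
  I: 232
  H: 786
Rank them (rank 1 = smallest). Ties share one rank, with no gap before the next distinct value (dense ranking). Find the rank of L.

3

Sorted (ascending): 232, 232, 696, 767, 767, 786, 786
The 2 values of 232 share dense rank 1.
The 2 values of 767 share dense rank 3.
The 2 values of 786 share dense rank 4.
Remaining distinct values take the next consecutive integers.
L has value 767 → rank 3.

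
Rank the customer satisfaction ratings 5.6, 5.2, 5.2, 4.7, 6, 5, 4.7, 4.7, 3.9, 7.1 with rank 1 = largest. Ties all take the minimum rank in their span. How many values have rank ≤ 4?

5

Sorted (descending): 7.1, 6, 5.6, 5.2, 5.2, 5, 4.7, 4.7, 4.7, 3.9
The 2 values of 5.2 occupy positions 4–5 → each gets rank 4.
The 3 values of 4.7 occupy positions 7–9 → each gets rank 7.
Ranks ≤ 4: {1, 2, 3, 4, 4} → 5 values.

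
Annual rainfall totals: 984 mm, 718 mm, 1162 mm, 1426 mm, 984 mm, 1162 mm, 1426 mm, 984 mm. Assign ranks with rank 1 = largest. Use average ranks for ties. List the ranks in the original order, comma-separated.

6, 8, 3.5, 1.5, 6, 3.5, 1.5, 6

Sorted (descending): 1426, 1426, 1162, 1162, 984, 984, 984, 718
The 2 values of 1426 occupy positions 1–2 → average rank (1+2)/2 = 1.5.
The 2 values of 1162 occupy positions 3–4 → average rank (3+4)/2 = 3.5.
The 3 values of 984 occupy positions 5–7 → average rank 6.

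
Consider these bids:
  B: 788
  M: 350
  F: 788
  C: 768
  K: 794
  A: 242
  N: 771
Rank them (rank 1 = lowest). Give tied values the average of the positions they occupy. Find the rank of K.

Sorted (ascending): 242, 350, 768, 771, 788, 788, 794
The 2 values of 788 occupy positions 5–6 → average rank (5+6)/2 = 5.5.
K has value 794 → rank 7.

7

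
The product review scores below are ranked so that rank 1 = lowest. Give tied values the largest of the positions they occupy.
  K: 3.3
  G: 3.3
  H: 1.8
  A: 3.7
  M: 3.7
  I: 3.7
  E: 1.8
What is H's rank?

2

Sorted (ascending): 1.8, 1.8, 3.3, 3.3, 3.7, 3.7, 3.7
The 2 values of 1.8 occupy positions 1–2 → each gets rank 2.
The 2 values of 3.3 occupy positions 3–4 → each gets rank 4.
The 3 values of 3.7 occupy positions 5–7 → each gets rank 7.
H has value 1.8 → rank 2.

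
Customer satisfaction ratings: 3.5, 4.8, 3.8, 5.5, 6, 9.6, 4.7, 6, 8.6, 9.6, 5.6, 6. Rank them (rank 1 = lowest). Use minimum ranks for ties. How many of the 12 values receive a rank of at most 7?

9

Sorted (ascending): 3.5, 3.8, 4.7, 4.8, 5.5, 5.6, 6, 6, 6, 8.6, 9.6, 9.6
The 3 values of 6 occupy positions 7–9 → each gets rank 7.
The 2 values of 9.6 occupy positions 11–12 → each gets rank 11.
Ranks ≤ 7: {1, 2, 3, 4, 5, 6, 7, 7, 7} → 9 values.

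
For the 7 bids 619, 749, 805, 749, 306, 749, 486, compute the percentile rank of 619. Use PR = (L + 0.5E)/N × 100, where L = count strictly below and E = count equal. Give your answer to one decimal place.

N = 7.
Strictly below 619: 2. Equal to 619: 1.
PR = (2 + 0.5·1)/7 × 100 = 35.7

35.7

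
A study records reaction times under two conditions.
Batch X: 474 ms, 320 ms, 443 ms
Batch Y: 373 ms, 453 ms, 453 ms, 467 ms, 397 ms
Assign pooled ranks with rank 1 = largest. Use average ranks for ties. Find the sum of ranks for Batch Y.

Sorted (descending): 474, 467, 453, 453, 443, 397, 373, 320
The 2 values of 453 occupy positions 3–4 → average rank (3+4)/2 = 3.5.
Batch Y values → pooled ranks: 373→7, 453→3.5, 453→3.5, 467→2, 397→6
Rank sum = 7 + 3.5 + 3.5 + 2 + 6 = 22

22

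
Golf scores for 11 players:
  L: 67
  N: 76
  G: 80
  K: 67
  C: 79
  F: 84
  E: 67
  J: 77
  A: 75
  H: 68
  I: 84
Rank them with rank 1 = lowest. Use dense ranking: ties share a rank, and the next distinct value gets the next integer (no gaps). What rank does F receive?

Sorted (ascending): 67, 67, 67, 68, 75, 76, 77, 79, 80, 84, 84
The 3 values of 67 share dense rank 1.
The 2 values of 84 share dense rank 8.
Remaining distinct values take the next consecutive integers.
F has value 84 → rank 8.

8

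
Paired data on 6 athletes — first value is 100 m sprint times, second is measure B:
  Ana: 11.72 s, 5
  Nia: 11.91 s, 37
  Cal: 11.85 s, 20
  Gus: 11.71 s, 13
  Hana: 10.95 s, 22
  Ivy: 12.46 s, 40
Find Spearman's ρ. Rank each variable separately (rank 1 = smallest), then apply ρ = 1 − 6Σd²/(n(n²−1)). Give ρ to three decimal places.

0.600

Ranks of variable 1: 3, 5, 4, 2, 1, 6
Ranks of variable 2: 1, 5, 3, 2, 4, 6
d = r₁ − r₂: 2, 0, 1, 0, -3, 0
d²: 4, 0, 1, 0, 9, 0; Σd² = 14
ρ = 1 − 6·14/(6·35) = 1 − 84/210 = 0.600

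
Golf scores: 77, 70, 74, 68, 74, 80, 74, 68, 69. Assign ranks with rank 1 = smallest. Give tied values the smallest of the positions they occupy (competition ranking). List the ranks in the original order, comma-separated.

8, 4, 5, 1, 5, 9, 5, 1, 3

Sorted (ascending): 68, 68, 69, 70, 74, 74, 74, 77, 80
The 2 values of 68 occupy positions 1–2 → each gets rank 1.
The 3 values of 74 occupy positions 5–7 → each gets rank 5.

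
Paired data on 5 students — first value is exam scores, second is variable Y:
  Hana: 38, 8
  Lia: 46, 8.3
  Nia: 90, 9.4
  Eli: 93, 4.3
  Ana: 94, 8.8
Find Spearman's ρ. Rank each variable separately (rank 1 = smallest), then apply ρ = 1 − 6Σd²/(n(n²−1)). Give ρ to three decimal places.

Ranks of variable 1: 1, 2, 3, 4, 5
Ranks of variable 2: 2, 3, 5, 1, 4
d = r₁ − r₂: -1, -1, -2, 3, 1
d²: 1, 1, 4, 9, 1; Σd² = 16
ρ = 1 − 6·16/(5·24) = 1 − 96/120 = 0.200

0.200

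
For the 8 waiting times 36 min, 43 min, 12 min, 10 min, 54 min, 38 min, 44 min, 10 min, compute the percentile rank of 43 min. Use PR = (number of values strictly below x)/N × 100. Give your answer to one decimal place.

N = 8.
Strictly below 43: 5. Equal to 43: 1.
PR = 5/8 × 100 = 62.5

62.5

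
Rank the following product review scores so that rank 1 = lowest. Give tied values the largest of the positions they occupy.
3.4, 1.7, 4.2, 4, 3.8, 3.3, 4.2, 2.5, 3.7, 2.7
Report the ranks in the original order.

Sorted (ascending): 1.7, 2.5, 2.7, 3.3, 3.4, 3.7, 3.8, 4, 4.2, 4.2
The 2 values of 4.2 occupy positions 9–10 → each gets rank 10.

5, 1, 10, 8, 7, 4, 10, 2, 6, 3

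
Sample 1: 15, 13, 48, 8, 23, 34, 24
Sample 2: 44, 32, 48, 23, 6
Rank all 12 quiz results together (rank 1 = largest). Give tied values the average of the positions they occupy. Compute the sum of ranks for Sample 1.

Sorted (descending): 48, 48, 44, 34, 32, 24, 23, 23, 15, 13, 8, 6
The 2 values of 48 occupy positions 1–2 → average rank (1+2)/2 = 1.5.
The 2 values of 23 occupy positions 7–8 → average rank (7+8)/2 = 7.5.
Sample 1 values → pooled ranks: 15→9, 13→10, 48→1.5, 8→11, 23→7.5, 34→4, 24→6
Rank sum = 9 + 10 + 1.5 + 11 + 7.5 + 4 + 6 = 49

49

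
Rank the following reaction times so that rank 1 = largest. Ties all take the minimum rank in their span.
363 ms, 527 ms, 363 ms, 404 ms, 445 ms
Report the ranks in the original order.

4, 1, 4, 3, 2

Sorted (descending): 527, 445, 404, 363, 363
The 2 values of 363 occupy positions 4–5 → each gets rank 4.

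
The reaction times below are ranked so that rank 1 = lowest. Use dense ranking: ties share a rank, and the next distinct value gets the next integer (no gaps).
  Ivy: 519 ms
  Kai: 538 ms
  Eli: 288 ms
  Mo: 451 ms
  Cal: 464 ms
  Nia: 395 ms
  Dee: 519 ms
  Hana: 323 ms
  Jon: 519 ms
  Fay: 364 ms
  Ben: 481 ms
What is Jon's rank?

Sorted (ascending): 288, 323, 364, 395, 451, 464, 481, 519, 519, 519, 538
The 3 values of 519 share dense rank 8.
Remaining distinct values take the next consecutive integers.
Jon has value 519 ms → rank 8.

8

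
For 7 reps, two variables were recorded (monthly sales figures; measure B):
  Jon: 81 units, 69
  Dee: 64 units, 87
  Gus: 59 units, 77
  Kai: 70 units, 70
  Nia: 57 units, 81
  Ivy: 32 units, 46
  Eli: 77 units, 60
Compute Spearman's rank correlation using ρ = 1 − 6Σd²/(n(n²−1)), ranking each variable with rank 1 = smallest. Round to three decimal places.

Ranks of variable 1: 7, 4, 3, 5, 2, 1, 6
Ranks of variable 2: 3, 7, 5, 4, 6, 1, 2
d = r₁ − r₂: 4, -3, -2, 1, -4, 0, 4
d²: 16, 9, 4, 1, 16, 0, 16; Σd² = 62
ρ = 1 − 6·62/(7·48) = 1 − 372/336 = -0.107

-0.107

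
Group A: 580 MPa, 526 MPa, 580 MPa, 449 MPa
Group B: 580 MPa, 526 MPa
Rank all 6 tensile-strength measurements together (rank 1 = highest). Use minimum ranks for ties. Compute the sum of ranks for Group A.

12

Sorted (descending): 580, 580, 580, 526, 526, 449
The 3 values of 580 occupy positions 1–3 → each gets rank 1.
The 2 values of 526 occupy positions 4–5 → each gets rank 4.
Group A values → pooled ranks: 580→1, 526→4, 580→1, 449→6
Rank sum = 1 + 4 + 1 + 6 = 12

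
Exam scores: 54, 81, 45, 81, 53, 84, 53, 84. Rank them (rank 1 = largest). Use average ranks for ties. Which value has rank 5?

Sorted (descending): 84, 84, 81, 81, 54, 53, 53, 45
The 2 values of 84 occupy positions 1–2 → average rank (1+2)/2 = 1.5.
The 2 values of 81 occupy positions 3–4 → average rank (3+4)/2 = 3.5.
The 2 values of 53 occupy positions 6–7 → average rank (6+7)/2 = 6.5.
Rank 5 → value 54.

54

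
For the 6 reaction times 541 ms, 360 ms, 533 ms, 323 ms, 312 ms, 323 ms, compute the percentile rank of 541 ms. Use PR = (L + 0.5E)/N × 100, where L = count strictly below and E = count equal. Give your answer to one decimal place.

91.7

N = 6.
Strictly below 541: 5. Equal to 541: 1.
PR = (5 + 0.5·1)/6 × 100 = 91.7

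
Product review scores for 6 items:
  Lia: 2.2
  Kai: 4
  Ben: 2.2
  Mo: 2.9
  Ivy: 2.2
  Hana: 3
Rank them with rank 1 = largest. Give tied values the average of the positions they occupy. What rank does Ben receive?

5

Sorted (descending): 4, 3, 2.9, 2.2, 2.2, 2.2
The 3 values of 2.2 occupy positions 4–6 → average rank 5.
Ben has value 2.2 → rank 5.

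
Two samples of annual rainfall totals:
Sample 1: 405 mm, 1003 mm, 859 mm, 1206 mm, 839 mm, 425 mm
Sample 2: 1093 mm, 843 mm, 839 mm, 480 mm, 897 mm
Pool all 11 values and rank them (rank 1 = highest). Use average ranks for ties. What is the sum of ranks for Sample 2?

28.5

Sorted (descending): 1206, 1093, 1003, 897, 859, 843, 839, 839, 480, 425, 405
The 2 values of 839 occupy positions 7–8 → average rank (7+8)/2 = 7.5.
Sample 2 values → pooled ranks: 1093→2, 843→6, 839→7.5, 480→9, 897→4
Rank sum = 2 + 6 + 7.5 + 9 + 4 = 28.5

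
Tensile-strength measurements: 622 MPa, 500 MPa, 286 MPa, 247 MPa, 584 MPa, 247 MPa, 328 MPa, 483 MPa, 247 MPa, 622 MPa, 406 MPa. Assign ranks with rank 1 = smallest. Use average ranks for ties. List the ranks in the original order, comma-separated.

10.5, 8, 4, 2, 9, 2, 5, 7, 2, 10.5, 6

Sorted (ascending): 247, 247, 247, 286, 328, 406, 483, 500, 584, 622, 622
The 3 values of 247 occupy positions 1–3 → average rank 2.
The 2 values of 622 occupy positions 10–11 → average rank (10+11)/2 = 10.5.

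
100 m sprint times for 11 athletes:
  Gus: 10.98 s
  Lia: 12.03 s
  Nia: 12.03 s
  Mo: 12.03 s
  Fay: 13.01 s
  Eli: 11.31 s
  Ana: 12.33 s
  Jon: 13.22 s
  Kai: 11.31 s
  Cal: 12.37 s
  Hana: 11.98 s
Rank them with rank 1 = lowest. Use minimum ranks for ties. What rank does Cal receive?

9

Sorted (ascending): 10.98, 11.31, 11.31, 11.98, 12.03, 12.03, 12.03, 12.33, 12.37, 13.01, 13.22
The 2 values of 11.31 occupy positions 2–3 → each gets rank 2.
The 3 values of 12.03 occupy positions 5–7 → each gets rank 5.
Cal has value 12.37 s → rank 9.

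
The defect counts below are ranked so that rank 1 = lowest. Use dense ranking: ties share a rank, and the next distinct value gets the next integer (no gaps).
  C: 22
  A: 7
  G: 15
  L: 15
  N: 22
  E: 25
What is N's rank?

Sorted (ascending): 7, 15, 15, 22, 22, 25
The 2 values of 15 share dense rank 2.
The 2 values of 22 share dense rank 3.
Remaining distinct values take the next consecutive integers.
N has value 22 → rank 3.

3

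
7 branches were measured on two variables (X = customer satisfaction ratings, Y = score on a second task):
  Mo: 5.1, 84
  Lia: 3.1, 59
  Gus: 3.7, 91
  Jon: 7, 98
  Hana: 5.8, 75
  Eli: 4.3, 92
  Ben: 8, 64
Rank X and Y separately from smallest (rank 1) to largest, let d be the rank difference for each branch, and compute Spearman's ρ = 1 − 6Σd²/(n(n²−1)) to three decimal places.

Ranks of variable 1: 4, 1, 2, 6, 5, 3, 7
Ranks of variable 2: 4, 1, 5, 7, 3, 6, 2
d = r₁ − r₂: 0, 0, -3, -1, 2, -3, 5
d²: 0, 0, 9, 1, 4, 9, 25; Σd² = 48
ρ = 1 − 6·48/(7·48) = 1 − 288/336 = 0.143

0.143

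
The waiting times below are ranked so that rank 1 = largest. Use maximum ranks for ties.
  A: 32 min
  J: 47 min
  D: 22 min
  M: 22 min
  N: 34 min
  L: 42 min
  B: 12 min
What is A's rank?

4

Sorted (descending): 47, 42, 34, 32, 22, 22, 12
The 2 values of 22 occupy positions 5–6 → each gets rank 6.
A has value 32 min → rank 4.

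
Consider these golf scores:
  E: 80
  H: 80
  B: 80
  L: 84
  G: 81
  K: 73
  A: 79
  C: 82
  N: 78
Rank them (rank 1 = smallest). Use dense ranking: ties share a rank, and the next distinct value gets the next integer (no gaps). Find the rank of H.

Sorted (ascending): 73, 78, 79, 80, 80, 80, 81, 82, 84
The 3 values of 80 share dense rank 4.
Remaining distinct values take the next consecutive integers.
H has value 80 → rank 4.

4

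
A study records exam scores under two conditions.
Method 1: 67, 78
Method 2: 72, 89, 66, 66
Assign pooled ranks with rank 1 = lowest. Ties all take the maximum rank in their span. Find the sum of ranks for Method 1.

Sorted (ascending): 66, 66, 67, 72, 78, 89
The 2 values of 66 occupy positions 1–2 → each gets rank 2.
Method 1 values → pooled ranks: 67→3, 78→5
Rank sum = 3 + 5 = 8

8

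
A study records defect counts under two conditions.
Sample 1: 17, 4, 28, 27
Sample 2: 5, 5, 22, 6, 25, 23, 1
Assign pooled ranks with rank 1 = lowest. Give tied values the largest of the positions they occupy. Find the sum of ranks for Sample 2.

38

Sorted (ascending): 1, 4, 5, 5, 6, 17, 22, 23, 25, 27, 28
The 2 values of 5 occupy positions 3–4 → each gets rank 4.
Sample 2 values → pooled ranks: 5→4, 5→4, 22→7, 6→5, 25→9, 23→8, 1→1
Rank sum = 4 + 4 + 7 + 5 + 9 + 8 + 1 = 38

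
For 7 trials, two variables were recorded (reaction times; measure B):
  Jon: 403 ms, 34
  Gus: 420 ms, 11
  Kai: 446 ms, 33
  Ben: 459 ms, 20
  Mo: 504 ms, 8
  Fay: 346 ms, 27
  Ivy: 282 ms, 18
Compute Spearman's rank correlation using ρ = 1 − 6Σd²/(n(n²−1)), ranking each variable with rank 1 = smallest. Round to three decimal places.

-0.321

Ranks of variable 1: 3, 4, 5, 6, 7, 2, 1
Ranks of variable 2: 7, 2, 6, 4, 1, 5, 3
d = r₁ − r₂: -4, 2, -1, 2, 6, -3, -2
d²: 16, 4, 1, 4, 36, 9, 4; Σd² = 74
ρ = 1 − 6·74/(7·48) = 1 − 444/336 = -0.321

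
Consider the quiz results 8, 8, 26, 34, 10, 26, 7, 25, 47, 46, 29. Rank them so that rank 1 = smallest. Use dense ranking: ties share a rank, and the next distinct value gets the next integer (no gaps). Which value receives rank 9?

47

Sorted (ascending): 7, 8, 8, 10, 25, 26, 26, 29, 34, 46, 47
The 2 values of 8 share dense rank 2.
The 2 values of 26 share dense rank 5.
Remaining distinct values take the next consecutive integers.
Rank 9 → value 47.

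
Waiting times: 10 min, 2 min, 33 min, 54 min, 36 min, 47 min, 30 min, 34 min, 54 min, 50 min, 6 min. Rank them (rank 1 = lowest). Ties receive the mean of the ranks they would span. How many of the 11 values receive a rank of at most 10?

Sorted (ascending): 2, 6, 10, 30, 33, 34, 36, 47, 50, 54, 54
The 2 values of 54 occupy positions 10–11 → average rank (10+11)/2 = 10.5.
Ranks ≤ 10: {1, 2, 3, 4, 5, 6, 7, 8, 9} → 9 values.

9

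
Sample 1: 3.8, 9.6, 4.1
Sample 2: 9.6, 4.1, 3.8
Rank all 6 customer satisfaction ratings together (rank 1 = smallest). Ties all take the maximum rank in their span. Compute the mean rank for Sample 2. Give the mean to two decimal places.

4.00

Sorted (ascending): 3.8, 3.8, 4.1, 4.1, 9.6, 9.6
The 2 values of 3.8 occupy positions 1–2 → each gets rank 2.
The 2 values of 4.1 occupy positions 3–4 → each gets rank 4.
The 2 values of 9.6 occupy positions 5–6 → each gets rank 6.
Sample 2 values → pooled ranks: 9.6→6, 4.1→4, 3.8→2
Mean rank = (6 + 4 + 2) / 3 = 4.00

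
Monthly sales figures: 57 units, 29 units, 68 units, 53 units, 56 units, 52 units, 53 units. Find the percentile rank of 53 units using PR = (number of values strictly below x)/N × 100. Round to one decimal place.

N = 7.
Strictly below 53: 2. Equal to 53: 2.
PR = 2/7 × 100 = 28.6

28.6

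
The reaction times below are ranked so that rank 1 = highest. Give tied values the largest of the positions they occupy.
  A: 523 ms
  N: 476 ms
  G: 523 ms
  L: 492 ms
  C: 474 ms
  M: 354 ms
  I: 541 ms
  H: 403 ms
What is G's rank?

3

Sorted (descending): 541, 523, 523, 492, 476, 474, 403, 354
The 2 values of 523 occupy positions 2–3 → each gets rank 3.
G has value 523 ms → rank 3.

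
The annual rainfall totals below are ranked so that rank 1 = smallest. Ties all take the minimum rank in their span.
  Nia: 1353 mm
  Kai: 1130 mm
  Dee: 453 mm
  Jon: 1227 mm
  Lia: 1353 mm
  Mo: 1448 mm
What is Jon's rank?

Sorted (ascending): 453, 1130, 1227, 1353, 1353, 1448
The 2 values of 1353 occupy positions 4–5 → each gets rank 4.
Jon has value 1227 mm → rank 3.

3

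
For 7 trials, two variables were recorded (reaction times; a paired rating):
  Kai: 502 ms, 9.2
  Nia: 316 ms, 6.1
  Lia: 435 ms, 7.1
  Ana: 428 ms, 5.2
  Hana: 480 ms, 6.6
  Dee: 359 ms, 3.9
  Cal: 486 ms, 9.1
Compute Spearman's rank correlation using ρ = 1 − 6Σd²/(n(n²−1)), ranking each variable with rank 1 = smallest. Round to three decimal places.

0.857

Ranks of variable 1: 7, 1, 4, 3, 5, 2, 6
Ranks of variable 2: 7, 3, 5, 2, 4, 1, 6
d = r₁ − r₂: 0, -2, -1, 1, 1, 1, 0
d²: 0, 4, 1, 1, 1, 1, 0; Σd² = 8
ρ = 1 − 6·8/(7·48) = 1 − 48/336 = 0.857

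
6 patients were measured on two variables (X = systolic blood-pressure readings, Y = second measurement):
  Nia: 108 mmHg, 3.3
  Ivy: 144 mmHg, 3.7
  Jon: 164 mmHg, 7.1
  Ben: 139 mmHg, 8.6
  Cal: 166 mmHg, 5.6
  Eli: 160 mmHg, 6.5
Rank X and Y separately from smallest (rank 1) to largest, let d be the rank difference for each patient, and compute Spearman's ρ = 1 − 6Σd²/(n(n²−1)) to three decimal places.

Ranks of variable 1: 1, 3, 5, 2, 6, 4
Ranks of variable 2: 1, 2, 5, 6, 3, 4
d = r₁ − r₂: 0, 1, 0, -4, 3, 0
d²: 0, 1, 0, 16, 9, 0; Σd² = 26
ρ = 1 − 6·26/(6·35) = 1 − 156/210 = 0.257

0.257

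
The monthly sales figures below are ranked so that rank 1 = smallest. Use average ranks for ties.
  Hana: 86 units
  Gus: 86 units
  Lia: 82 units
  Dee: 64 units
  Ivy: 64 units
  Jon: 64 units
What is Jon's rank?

2

Sorted (ascending): 64, 64, 64, 82, 86, 86
The 3 values of 64 occupy positions 1–3 → average rank 2.
The 2 values of 86 occupy positions 5–6 → average rank (5+6)/2 = 5.5.
Jon has value 64 units → rank 2.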